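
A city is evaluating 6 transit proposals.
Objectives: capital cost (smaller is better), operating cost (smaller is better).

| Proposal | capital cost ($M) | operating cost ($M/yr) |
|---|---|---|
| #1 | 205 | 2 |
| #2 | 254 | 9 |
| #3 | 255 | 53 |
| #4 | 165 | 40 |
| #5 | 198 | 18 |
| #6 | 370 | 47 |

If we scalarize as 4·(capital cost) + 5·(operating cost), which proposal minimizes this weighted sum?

#1: 4·205 + 5·2 = 830
#2: 4·254 + 5·9 = 1061
#3: 4·255 + 5·53 = 1285
#4: 4·165 + 5·40 = 860
#5: 4·198 + 5·18 = 882
#6: 4·370 + 5·47 = 1715
Lowest: #1 at 830.

#1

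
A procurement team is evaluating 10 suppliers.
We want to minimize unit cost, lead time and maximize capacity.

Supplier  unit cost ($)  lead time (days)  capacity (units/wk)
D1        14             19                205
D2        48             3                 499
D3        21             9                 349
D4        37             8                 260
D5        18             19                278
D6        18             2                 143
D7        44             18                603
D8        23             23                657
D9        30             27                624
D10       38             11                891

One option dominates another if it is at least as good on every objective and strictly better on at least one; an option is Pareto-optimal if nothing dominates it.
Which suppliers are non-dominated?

D1, D2, D3, D4, D5, D6, D8, D10

D1: not dominated (best unit cost).
D2: not dominated.
D3: not dominated.
D4: not dominated.
D5: not dominated.
D6: not dominated (best lead time).
D7: dominated by D10 (unit cost 38≤44, lead time 11≤18, capacity 891≥603).
D8: not dominated.
D9: dominated by D8 (unit cost 23≤30, lead time 23≤27, capacity 657≥624).
D10: not dominated (best capacity).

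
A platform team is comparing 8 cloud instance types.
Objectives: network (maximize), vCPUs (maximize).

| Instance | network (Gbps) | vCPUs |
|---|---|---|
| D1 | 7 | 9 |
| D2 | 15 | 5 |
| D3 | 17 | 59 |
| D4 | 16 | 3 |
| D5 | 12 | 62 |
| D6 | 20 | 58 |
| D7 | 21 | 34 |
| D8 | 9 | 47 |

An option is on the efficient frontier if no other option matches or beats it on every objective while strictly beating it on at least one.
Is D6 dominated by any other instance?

D1: worse on network (7 vs 20).
D2: worse on network (15 vs 20).
D3: worse on network (17 vs 20).
D4: worse on network (16 vs 20).
D5: worse on network (12 vs 20).
D7: worse on vCPUs (34 vs 58).
D8: worse on network (9 vs 20).
No option is at least as good as D6 on every objective and strictly better on one.

No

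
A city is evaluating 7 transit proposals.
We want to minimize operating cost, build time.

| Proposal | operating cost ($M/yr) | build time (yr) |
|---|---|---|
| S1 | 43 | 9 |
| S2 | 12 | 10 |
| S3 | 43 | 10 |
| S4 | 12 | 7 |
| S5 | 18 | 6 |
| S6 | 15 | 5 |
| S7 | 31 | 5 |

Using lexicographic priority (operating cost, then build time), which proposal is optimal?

S4

First minimize operating cost: best is 12, kept {S2, S4}.
Then minimize build time: best is 7, kept {S4}.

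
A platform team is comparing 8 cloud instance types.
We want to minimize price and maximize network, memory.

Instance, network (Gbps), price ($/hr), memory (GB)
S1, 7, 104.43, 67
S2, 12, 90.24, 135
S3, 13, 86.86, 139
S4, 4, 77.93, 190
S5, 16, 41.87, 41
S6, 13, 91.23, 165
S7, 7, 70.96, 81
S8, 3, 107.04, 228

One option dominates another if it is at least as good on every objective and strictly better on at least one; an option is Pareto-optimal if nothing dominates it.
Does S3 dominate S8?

S3 vs S8: S3 is worse on memory (139 vs 228), so it does not dominate S8.

No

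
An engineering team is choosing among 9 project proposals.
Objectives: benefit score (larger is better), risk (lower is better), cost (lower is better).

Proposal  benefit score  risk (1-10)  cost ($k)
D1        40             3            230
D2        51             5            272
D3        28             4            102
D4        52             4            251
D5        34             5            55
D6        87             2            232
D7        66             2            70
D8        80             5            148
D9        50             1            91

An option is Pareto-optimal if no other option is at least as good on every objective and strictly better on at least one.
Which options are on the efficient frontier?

D5, D6, D7, D8, D9

D1: dominated by D7 (benefit score 66≥40, risk 2≤3, cost 70≤230).
D2: dominated by D4 (benefit score 52≥51, risk 4≤5, cost 251≤272).
D3: dominated by D7 (benefit score 66≥28, risk 2≤4, cost 70≤102).
D4: dominated by D6 (benefit score 87≥52, risk 2≤4, cost 232≤251).
D5: not dominated (best cost).
D6: not dominated (best benefit score).
D7: not dominated.
D8: not dominated.
D9: not dominated (best risk).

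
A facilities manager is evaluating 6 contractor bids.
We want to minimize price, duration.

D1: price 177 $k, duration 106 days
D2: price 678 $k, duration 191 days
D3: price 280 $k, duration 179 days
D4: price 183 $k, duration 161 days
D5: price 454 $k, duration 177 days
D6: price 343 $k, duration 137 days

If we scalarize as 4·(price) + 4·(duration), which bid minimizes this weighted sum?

D1

D1: 4·177 + 4·106 = 1132
D2: 4·678 + 4·191 = 3476
D3: 4·280 + 4·179 = 1836
D4: 4·183 + 4·161 = 1376
D5: 4·454 + 4·177 = 2524
D6: 4·343 + 4·137 = 1920
Lowest: D1 at 1132.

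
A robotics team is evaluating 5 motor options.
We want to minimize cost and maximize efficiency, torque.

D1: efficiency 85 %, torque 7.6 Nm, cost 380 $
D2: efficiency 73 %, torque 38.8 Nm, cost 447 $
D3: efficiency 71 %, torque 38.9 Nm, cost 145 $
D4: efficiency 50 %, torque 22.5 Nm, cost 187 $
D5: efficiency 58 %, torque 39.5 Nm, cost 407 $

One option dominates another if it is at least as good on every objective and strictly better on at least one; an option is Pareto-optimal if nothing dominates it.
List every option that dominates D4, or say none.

D3: efficiency 71≥50, torque 38.9≥22.5, cost 145≤187 — dominates D4.
Others (D1, D2, D5) are each worse than D4 on at least one objective.

D3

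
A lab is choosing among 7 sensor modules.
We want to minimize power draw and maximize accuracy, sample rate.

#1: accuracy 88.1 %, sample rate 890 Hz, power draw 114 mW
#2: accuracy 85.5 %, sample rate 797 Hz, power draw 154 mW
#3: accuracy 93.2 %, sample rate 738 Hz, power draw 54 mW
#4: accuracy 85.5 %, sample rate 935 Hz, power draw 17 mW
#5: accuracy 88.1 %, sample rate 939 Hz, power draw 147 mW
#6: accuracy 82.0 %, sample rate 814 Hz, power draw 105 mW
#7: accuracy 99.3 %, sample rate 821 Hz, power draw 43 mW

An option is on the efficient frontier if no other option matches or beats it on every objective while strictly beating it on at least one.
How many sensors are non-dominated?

4

#1: not dominated.
#2: dominated by #1 (accuracy 88.1≥85.5, sample rate 890≥797, power draw 114≤154).
#3: dominated by #7 (accuracy 99.3≥93.2, sample rate 821≥738, power draw 43≤54).
#4: not dominated (best power draw).
#5: not dominated (best sample rate).
#6: dominated by #4 (accuracy 85.5≥82.0, sample rate 935≥814, power draw 17≤105).
#7: not dominated (best accuracy).
Pareto-optimal: #1, #4, #5, #7 → 4.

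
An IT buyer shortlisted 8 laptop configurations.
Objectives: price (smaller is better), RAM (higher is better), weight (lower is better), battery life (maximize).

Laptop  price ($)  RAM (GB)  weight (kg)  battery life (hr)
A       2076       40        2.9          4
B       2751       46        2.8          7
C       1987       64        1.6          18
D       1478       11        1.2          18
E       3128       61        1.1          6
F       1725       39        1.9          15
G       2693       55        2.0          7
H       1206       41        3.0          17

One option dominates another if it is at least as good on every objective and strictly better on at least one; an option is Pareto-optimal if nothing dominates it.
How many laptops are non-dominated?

A: dominated by C (price 1987≤2076, RAM 64≥40, weight 1.6≤2.9, battery life 18≥4).
B: dominated by C (price 1987≤2751, RAM 64≥46, weight 1.6≤2.8, battery life 18≥7).
C: not dominated (best RAM).
D: not dominated.
E: not dominated (best weight).
F: not dominated.
G: dominated by C (price 1987≤2693, RAM 64≥55, weight 1.6≤2.0, battery life 18≥7).
H: not dominated (best price).
Pareto-optimal: C, D, E, F, H → 5.

5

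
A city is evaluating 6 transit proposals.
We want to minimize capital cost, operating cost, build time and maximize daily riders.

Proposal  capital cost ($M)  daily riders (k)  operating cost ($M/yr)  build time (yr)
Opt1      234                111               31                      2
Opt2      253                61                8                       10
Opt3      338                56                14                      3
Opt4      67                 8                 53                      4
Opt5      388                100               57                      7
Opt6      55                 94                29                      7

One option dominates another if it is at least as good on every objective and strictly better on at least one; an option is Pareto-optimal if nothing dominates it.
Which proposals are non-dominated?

Opt1, Opt2, Opt3, Opt4, Opt6

Opt1: not dominated (best daily riders).
Opt2: not dominated (best operating cost).
Opt3: not dominated.
Opt4: not dominated.
Opt5: dominated by Opt1 (capital cost 234≤388, daily riders 111≥100, operating cost 31≤57, build time 2≤7).
Opt6: not dominated (best capital cost).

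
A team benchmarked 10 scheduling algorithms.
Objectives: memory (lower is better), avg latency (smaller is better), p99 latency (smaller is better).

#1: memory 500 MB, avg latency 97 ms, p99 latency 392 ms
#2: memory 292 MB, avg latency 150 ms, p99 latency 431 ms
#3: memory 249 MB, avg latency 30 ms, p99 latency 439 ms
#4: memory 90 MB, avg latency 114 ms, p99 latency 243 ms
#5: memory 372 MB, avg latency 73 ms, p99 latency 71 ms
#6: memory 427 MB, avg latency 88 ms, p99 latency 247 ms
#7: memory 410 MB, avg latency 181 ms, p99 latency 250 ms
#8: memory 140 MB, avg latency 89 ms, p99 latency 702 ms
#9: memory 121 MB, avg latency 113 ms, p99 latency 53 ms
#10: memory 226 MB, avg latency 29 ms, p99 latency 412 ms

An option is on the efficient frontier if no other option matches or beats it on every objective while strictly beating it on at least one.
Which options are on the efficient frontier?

#4, #5, #8, #9, #10

#1: dominated by #5 (memory 372≤500, avg latency 73≤97, p99 latency 71≤392).
#2: dominated by #4 (memory 90≤292, avg latency 114≤150, p99 latency 243≤431).
#3: dominated by #10 (memory 226≤249, avg latency 29≤30, p99 latency 412≤439).
#4: not dominated (best memory).
#5: not dominated.
#6: dominated by #5 (memory 372≤427, avg latency 73≤88, p99 latency 71≤247).
#7: dominated by #4 (memory 90≤410, avg latency 114≤181, p99 latency 243≤250).
#8: not dominated.
#9: not dominated (best p99 latency).
#10: not dominated (best avg latency).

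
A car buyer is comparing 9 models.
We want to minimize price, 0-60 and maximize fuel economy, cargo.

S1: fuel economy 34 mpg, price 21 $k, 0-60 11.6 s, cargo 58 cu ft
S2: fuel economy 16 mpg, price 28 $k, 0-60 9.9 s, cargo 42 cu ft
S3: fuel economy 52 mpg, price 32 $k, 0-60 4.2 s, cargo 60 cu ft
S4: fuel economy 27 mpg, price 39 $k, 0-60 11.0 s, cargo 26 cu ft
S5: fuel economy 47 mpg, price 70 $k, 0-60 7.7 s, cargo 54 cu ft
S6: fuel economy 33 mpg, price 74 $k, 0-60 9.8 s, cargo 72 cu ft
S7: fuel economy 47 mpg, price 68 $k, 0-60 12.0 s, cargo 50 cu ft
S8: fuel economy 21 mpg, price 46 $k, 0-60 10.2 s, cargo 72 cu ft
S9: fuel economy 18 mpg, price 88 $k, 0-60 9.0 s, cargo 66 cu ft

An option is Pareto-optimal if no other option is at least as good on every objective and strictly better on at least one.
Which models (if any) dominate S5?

S3: fuel economy 52≥47, price 32≤70, 0-60 4.2≤7.7, cargo 60≥54 — dominates S5.
Others (S1, S2, S4, S6, S7, S8, S9) are each worse than S5 on at least one objective.

S3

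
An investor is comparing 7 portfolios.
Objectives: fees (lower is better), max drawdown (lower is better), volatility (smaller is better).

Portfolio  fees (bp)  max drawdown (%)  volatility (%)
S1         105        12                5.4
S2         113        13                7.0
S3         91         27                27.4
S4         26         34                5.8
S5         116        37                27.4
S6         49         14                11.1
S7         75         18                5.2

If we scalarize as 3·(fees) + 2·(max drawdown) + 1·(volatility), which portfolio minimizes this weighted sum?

S1: 3·105 + 2·12 + 1·5.4 = 344.4
S2: 3·113 + 2·13 + 1·7.0 = 372.0
S3: 3·91 + 2·27 + 1·27.4 = 354.4
S4: 3·26 + 2·34 + 1·5.8 = 151.8
S5: 3·116 + 2·37 + 1·27.4 = 449.4
S6: 3·49 + 2·14 + 1·11.1 = 186.1
S7: 3·75 + 2·18 + 1·5.2 = 266.2
Lowest: S4 at 151.8.

S4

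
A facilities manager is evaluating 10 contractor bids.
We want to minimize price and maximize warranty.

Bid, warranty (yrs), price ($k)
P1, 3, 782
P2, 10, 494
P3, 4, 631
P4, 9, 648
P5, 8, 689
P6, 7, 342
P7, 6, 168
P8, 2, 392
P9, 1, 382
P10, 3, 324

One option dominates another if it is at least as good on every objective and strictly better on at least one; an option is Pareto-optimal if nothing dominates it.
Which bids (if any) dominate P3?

P2, P6, P7

P2: warranty 10≥4, price 494≤631 — dominates P3.
P6: warranty 7≥4, price 342≤631 — dominates P3.
P7: warranty 6≥4, price 168≤631 — dominates P3.
Others (P1, P4, P5, P8, P9, P10) are each worse than P3 on at least one objective.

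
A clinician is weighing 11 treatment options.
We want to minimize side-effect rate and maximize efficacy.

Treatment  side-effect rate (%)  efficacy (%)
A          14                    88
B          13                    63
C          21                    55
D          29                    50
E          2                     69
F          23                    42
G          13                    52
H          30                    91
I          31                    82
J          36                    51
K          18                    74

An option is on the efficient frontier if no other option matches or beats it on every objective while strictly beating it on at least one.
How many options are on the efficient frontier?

A: not dominated.
B: dominated by E (side-effect rate 2≤13, efficacy 69≥63).
C: dominated by A (side-effect rate 14≤21, efficacy 88≥55).
D: dominated by A (side-effect rate 14≤29, efficacy 88≥50).
E: not dominated (best side-effect rate).
F: dominated by A (side-effect rate 14≤23, efficacy 88≥42).
G: dominated by B (side-effect rate 13≤13, efficacy 63≥52).
H: not dominated (best efficacy).
I: dominated by A (side-effect rate 14≤31, efficacy 88≥82).
J: dominated by A (side-effect rate 14≤36, efficacy 88≥51).
K: dominated by A (side-effect rate 14≤18, efficacy 88≥74).
Pareto-optimal: A, E, H → 3.

3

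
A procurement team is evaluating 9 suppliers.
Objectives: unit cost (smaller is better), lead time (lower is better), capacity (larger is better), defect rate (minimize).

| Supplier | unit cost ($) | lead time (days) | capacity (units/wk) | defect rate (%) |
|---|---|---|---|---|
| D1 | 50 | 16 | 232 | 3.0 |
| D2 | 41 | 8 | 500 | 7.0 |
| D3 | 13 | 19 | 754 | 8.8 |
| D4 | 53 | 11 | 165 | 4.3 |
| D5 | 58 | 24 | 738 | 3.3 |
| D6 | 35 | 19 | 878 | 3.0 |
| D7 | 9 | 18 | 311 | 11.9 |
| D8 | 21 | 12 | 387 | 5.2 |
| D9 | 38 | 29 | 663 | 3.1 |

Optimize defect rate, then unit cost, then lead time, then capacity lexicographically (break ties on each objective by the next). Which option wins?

First minimize defect rate: best is 3.0, kept {D1, D6}.
Then minimize unit cost: best is 35, kept {D6}.

D6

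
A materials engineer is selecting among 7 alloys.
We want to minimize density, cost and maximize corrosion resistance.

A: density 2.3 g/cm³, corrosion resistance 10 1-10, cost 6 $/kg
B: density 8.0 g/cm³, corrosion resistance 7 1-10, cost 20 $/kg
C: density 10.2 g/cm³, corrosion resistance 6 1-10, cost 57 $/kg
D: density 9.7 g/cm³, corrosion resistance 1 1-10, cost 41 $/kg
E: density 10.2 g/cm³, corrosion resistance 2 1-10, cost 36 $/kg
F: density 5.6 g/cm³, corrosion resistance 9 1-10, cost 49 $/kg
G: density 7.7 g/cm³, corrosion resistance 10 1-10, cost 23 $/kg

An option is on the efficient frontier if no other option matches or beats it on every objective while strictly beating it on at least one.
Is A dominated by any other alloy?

No

B: worse on density (8.0 vs 2.3).
C: worse on density (10.2 vs 2.3).
D: worse on density (9.7 vs 2.3).
E: worse on density (10.2 vs 2.3).
F: worse on density (5.6 vs 2.3).
G: worse on density (7.7 vs 2.3).
No option is at least as good as A on every objective and strictly better on one.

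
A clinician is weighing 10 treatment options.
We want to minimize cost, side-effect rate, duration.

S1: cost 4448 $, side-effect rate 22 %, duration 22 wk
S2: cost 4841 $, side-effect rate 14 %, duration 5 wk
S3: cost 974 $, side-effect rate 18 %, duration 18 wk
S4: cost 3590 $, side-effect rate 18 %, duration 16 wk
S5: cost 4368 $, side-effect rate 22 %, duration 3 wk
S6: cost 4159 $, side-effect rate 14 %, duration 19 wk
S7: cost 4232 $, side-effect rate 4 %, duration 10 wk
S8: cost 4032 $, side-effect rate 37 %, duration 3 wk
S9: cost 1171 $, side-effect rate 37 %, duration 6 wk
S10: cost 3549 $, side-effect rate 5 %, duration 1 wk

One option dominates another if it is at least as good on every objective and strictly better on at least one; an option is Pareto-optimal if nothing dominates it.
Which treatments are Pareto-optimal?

S3, S7, S9, S10

S1: dominated by S3 (cost 974≤4448, side-effect rate 18≤22, duration 18≤22).
S2: dominated by S10 (cost 3549≤4841, side-effect rate 5≤14, duration 1≤5).
S3: not dominated (best cost).
S4: dominated by S10 (cost 3549≤3590, side-effect rate 5≤18, duration 1≤16).
S5: dominated by S10 (cost 3549≤4368, side-effect rate 5≤22, duration 1≤3).
S6: dominated by S10 (cost 3549≤4159, side-effect rate 5≤14, duration 1≤19).
S7: not dominated (best side-effect rate).
S8: dominated by S10 (cost 3549≤4032, side-effect rate 5≤37, duration 1≤3).
S9: not dominated.
S10: not dominated (best duration).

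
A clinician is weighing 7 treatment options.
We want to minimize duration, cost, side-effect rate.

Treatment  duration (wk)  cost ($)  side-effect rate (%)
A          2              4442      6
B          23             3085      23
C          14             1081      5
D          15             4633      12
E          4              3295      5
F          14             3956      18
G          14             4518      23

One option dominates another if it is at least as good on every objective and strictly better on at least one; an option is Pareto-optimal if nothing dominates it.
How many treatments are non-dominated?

A: not dominated (best duration).
B: dominated by C (duration 14≤23, cost 1081≤3085, side-effect rate 5≤23).
C: not dominated (best cost).
D: dominated by A (duration 2≤15, cost 4442≤4633, side-effect rate 6≤12).
E: not dominated.
F: dominated by C (duration 14≤14, cost 1081≤3956, side-effect rate 5≤18).
G: dominated by A (duration 2≤14, cost 4442≤4518, side-effect rate 6≤23).
Pareto-optimal: A, C, E → 3.

3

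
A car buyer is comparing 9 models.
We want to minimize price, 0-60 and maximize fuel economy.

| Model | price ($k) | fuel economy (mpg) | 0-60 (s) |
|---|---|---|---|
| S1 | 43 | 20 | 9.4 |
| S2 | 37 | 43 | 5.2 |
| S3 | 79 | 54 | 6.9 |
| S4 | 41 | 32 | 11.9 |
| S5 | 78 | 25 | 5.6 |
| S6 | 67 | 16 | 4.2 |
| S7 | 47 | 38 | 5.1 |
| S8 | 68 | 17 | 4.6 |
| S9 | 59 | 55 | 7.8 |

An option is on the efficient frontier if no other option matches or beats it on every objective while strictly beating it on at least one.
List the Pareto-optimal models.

S2, S3, S6, S7, S8, S9

S1: dominated by S2 (price 37≤43, fuel economy 43≥20, 0-60 5.2≤9.4).
S2: not dominated (best price).
S3: not dominated.
S4: dominated by S2 (price 37≤41, fuel economy 43≥32, 0-60 5.2≤11.9).
S5: dominated by S2 (price 37≤78, fuel economy 43≥25, 0-60 5.2≤5.6).
S6: not dominated (best 0-60).
S7: not dominated.
S8: not dominated.
S9: not dominated (best fuel economy).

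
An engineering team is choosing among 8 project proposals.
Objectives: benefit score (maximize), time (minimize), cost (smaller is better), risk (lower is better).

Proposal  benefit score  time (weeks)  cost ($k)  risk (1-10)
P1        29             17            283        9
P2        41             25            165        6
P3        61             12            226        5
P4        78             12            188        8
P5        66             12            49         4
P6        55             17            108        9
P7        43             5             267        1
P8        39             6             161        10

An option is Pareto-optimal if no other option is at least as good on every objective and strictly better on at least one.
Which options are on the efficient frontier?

P4, P5, P7, P8

P1: dominated by P3 (benefit score 61≥29, time 12≤17, cost 226≤283, risk 5≤9).
P2: dominated by P5 (benefit score 66≥41, time 12≤25, cost 49≤165, risk 4≤6).
P3: dominated by P5 (benefit score 66≥61, time 12≤12, cost 49≤226, risk 4≤5).
P4: not dominated (best benefit score).
P5: not dominated (best cost).
P6: dominated by P5 (benefit score 66≥55, time 12≤17, cost 49≤108, risk 4≤9).
P7: not dominated (best time).
P8: not dominated.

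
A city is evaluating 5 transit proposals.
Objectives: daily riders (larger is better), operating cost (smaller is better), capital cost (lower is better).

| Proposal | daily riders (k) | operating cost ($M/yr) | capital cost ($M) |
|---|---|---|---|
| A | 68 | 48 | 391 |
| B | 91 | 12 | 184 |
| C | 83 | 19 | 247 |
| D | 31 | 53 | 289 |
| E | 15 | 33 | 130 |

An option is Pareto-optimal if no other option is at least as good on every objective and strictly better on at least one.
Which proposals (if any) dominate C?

B: daily riders 91≥83, operating cost 12≤19, capital cost 184≤247 — dominates C.
Others (A, D, E) are each worse than C on at least one objective.

B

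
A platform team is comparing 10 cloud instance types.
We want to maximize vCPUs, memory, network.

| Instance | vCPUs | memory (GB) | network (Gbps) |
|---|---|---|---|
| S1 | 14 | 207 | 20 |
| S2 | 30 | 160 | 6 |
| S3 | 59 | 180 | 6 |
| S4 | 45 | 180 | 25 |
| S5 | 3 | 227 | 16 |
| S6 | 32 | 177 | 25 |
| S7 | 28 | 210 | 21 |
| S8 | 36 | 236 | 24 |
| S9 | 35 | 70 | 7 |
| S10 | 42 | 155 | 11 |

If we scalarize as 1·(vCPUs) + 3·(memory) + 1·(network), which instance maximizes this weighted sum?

S8

S1: 1·14 + 3·207 + 1·20 = 655
S2: 1·30 + 3·160 + 1·6 = 516
S3: 1·59 + 3·180 + 1·6 = 605
S4: 1·45 + 3·180 + 1·25 = 610
S5: 1·3 + 3·227 + 1·16 = 700
S6: 1·32 + 3·177 + 1·25 = 588
S7: 1·28 + 3·210 + 1·21 = 679
S8: 1·36 + 3·236 + 1·24 = 768
S9: 1·35 + 3·70 + 1·7 = 252
S10: 1·42 + 3·155 + 1·11 = 518
Highest: S8 at 768.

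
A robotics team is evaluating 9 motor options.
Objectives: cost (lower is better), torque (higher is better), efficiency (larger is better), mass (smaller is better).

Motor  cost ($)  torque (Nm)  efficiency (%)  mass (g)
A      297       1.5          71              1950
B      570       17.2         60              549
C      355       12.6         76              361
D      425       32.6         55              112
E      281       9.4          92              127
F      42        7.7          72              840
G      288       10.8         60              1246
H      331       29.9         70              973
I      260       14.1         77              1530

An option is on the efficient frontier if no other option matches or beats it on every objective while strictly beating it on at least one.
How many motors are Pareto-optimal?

8

A: dominated by E (cost 281≤297, torque 9.4≥1.5, efficiency 92≥71, mass 127≤1950).
B: not dominated.
C: not dominated.
D: not dominated (best torque).
E: not dominated (best efficiency).
F: not dominated (best cost).
G: not dominated.
H: not dominated.
I: not dominated.
Pareto-optimal: B, C, D, E, F, G, H, I → 8.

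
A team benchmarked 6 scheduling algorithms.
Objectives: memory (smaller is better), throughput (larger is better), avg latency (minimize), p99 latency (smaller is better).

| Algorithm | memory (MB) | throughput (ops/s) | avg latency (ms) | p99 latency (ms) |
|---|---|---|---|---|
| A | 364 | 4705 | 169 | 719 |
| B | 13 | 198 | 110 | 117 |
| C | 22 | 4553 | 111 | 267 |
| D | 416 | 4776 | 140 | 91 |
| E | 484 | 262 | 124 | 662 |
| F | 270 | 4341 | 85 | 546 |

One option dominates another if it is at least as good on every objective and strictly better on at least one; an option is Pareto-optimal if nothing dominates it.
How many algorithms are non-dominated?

A: not dominated.
B: not dominated (best memory).
C: not dominated.
D: not dominated (best throughput).
E: dominated by C (memory 22≤484, throughput 4553≥262, avg latency 111≤124, p99 latency 267≤662).
F: not dominated (best avg latency).
Pareto-optimal: A, B, C, D, F → 5.

5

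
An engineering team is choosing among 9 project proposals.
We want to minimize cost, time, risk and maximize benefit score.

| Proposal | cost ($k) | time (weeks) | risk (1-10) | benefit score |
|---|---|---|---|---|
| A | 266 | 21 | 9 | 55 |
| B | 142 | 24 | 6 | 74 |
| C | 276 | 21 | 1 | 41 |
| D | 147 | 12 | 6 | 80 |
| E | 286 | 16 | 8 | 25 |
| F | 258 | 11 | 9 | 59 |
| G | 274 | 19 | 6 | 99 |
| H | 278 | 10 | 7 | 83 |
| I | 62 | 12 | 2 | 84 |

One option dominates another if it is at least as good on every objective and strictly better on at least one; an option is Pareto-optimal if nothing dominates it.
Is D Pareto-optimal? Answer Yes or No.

No

I vs D: cost 62≤147, time 12≤12, risk 2≤6, benefit score 84≥80 — I is at least as good on every objective and strictly better on at least one, so I dominates D.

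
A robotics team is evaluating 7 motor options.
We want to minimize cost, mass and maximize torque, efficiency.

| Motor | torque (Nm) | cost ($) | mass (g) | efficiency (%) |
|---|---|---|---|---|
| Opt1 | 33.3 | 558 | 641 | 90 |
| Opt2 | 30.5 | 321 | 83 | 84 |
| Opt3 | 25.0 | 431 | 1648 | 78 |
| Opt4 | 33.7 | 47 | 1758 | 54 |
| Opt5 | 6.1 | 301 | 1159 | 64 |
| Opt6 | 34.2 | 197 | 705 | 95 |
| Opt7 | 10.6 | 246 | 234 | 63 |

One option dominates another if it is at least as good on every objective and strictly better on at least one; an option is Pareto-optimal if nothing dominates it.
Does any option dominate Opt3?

Opt2 vs Opt3: torque 30.5≥25.0, cost 321≤431, mass 83≤1648, efficiency 84≥78 — Opt2 is at least as good on every objective and strictly better on at least one, so Opt2 dominates Opt3.

Yes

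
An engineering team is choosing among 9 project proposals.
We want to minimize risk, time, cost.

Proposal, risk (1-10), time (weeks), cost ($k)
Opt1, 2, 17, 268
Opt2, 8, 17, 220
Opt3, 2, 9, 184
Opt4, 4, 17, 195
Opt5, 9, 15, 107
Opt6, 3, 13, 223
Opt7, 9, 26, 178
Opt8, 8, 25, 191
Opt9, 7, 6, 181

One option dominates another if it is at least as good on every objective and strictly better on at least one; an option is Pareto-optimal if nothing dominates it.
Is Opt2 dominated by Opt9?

Opt9 vs Opt2: risk 7≤8, time 6≤17, cost 181≤220 — Opt9 is at least as good on every objective with at least one strict improvement.

Yes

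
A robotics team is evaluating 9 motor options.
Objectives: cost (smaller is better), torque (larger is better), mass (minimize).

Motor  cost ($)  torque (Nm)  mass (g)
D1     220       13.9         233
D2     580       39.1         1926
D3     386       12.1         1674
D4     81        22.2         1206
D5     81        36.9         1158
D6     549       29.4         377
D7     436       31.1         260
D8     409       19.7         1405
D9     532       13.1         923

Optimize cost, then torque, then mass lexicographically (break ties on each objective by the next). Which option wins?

First minimize cost: best is 81, kept {D4, D5}.
Then maximize torque: best is 36.9, kept {D5}.

D5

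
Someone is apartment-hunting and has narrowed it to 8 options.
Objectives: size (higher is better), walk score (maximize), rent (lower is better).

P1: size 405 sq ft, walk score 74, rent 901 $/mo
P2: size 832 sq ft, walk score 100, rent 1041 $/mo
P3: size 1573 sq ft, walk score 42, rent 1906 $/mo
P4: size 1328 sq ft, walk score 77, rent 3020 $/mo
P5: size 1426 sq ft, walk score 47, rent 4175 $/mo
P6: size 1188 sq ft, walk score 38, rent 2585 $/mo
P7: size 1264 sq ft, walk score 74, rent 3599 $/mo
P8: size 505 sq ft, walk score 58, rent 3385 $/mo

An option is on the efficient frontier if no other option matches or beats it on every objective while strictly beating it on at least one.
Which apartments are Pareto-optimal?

P1, P2, P3, P4, P5

P1: not dominated (best rent).
P2: not dominated (best walk score).
P3: not dominated (best size).
P4: not dominated.
P5: not dominated.
P6: dominated by P3 (size 1573≥1188, walk score 42≥38, rent 1906≤2585).
P7: dominated by P4 (size 1328≥1264, walk score 77≥74, rent 3020≤3599).
P8: dominated by P2 (size 832≥505, walk score 100≥58, rent 1041≤3385).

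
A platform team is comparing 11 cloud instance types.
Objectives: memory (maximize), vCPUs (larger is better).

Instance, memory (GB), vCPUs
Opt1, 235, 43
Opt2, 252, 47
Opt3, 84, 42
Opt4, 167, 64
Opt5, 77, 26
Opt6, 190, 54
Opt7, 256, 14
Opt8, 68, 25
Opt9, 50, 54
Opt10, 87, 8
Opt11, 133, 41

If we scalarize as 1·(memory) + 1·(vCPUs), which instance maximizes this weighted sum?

Opt2

Opt1: 1·235 + 1·43 = 278
Opt2: 1·252 + 1·47 = 299
Opt3: 1·84 + 1·42 = 126
Opt4: 1·167 + 1·64 = 231
Opt5: 1·77 + 1·26 = 103
Opt6: 1·190 + 1·54 = 244
Opt7: 1·256 + 1·14 = 270
Opt8: 1·68 + 1·25 = 93
Opt9: 1·50 + 1·54 = 104
Opt10: 1·87 + 1·8 = 95
Opt11: 1·133 + 1·41 = 174
Highest: Opt2 at 299.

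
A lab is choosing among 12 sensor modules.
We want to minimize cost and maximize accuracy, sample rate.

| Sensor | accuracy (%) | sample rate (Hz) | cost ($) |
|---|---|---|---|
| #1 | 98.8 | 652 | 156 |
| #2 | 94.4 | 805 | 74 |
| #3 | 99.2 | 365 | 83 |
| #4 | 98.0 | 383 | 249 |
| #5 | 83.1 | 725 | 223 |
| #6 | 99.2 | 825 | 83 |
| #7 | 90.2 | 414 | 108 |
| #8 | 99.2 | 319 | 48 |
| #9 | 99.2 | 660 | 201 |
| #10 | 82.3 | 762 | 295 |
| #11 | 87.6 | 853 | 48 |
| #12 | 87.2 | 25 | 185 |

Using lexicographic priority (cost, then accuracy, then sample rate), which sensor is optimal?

#8

First minimize cost: best is 48, kept {#8, #11}.
Then maximize accuracy: best is 99.2, kept {#8}.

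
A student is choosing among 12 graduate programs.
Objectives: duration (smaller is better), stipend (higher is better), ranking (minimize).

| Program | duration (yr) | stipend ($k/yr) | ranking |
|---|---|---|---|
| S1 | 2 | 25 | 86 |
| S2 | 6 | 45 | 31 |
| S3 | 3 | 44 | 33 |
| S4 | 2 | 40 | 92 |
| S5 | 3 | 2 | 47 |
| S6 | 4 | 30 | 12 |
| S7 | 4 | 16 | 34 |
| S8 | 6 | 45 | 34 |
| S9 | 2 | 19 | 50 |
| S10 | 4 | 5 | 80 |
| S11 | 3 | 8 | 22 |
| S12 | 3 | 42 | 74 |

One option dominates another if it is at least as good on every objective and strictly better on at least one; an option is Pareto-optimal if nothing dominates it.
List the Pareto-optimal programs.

S1, S2, S3, S4, S6, S9, S11

S1: not dominated.
S2: not dominated.
S3: not dominated.
S4: not dominated.
S5: dominated by S3 (duration 3≤3, stipend 44≥2, ranking 33≤47).
S6: not dominated (best ranking).
S7: dominated by S3 (duration 3≤4, stipend 44≥16, ranking 33≤34).
S8: dominated by S2 (duration 6≤6, stipend 45≥45, ranking 31≤34).
S9: not dominated.
S10: dominated by S3 (duration 3≤4, stipend 44≥5, ranking 33≤80).
S11: not dominated.
S12: dominated by S3 (duration 3≤3, stipend 44≥42, ranking 33≤74).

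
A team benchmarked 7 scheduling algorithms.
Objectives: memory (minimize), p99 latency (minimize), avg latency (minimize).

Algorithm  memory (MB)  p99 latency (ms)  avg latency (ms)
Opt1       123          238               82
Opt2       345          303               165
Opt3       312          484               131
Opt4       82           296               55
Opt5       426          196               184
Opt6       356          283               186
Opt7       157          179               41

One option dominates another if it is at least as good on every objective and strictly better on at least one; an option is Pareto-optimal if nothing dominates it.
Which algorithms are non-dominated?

Opt1: not dominated.
Opt2: dominated by Opt1 (memory 123≤345, p99 latency 238≤303, avg latency 82≤165).
Opt3: dominated by Opt1 (memory 123≤312, p99 latency 238≤484, avg latency 82≤131).
Opt4: not dominated (best memory).
Opt5: dominated by Opt7 (memory 157≤426, p99 latency 179≤196, avg latency 41≤184).
Opt6: dominated by Opt1 (memory 123≤356, p99 latency 238≤283, avg latency 82≤186).
Opt7: not dominated (best p99 latency).

Opt1, Opt4, Opt7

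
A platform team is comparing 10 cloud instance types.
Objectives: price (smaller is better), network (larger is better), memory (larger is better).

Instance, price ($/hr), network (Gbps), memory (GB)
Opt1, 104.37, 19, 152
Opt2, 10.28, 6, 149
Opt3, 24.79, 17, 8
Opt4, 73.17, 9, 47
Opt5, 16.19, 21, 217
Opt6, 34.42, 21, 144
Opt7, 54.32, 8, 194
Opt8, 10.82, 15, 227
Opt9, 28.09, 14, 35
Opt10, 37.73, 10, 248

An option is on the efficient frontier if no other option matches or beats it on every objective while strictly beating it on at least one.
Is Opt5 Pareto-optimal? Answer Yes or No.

Yes

Opt1: worse on price (104.37 vs 16.19).
Opt2: worse on network (6 vs 21).
Opt3: worse on price (24.79 vs 16.19).
Opt4: worse on price (73.17 vs 16.19).
Opt6: worse on price (34.42 vs 16.19).
Opt7: worse on price (54.32 vs 16.19).
Opt8: worse on network (15 vs 21).
Opt9: worse on price (28.09 vs 16.19).
Opt10: worse on price (37.73 vs 16.19).
No option is at least as good as Opt5 on every objective and strictly better on one.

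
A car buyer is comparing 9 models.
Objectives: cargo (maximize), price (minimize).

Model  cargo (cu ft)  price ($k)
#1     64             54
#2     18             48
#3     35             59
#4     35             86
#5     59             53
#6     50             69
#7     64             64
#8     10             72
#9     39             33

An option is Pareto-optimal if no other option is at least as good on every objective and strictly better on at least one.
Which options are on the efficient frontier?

#1: not dominated.
#2: dominated by #9 (cargo 39≥18, price 33≤48).
#3: dominated by #1 (cargo 64≥35, price 54≤59).
#4: dominated by #1 (cargo 64≥35, price 54≤86).
#5: not dominated.
#6: dominated by #1 (cargo 64≥50, price 54≤69).
#7: dominated by #1 (cargo 64≥64, price 54≤64).
#8: dominated by #1 (cargo 64≥10, price 54≤72).
#9: not dominated (best price).

#1, #5, #9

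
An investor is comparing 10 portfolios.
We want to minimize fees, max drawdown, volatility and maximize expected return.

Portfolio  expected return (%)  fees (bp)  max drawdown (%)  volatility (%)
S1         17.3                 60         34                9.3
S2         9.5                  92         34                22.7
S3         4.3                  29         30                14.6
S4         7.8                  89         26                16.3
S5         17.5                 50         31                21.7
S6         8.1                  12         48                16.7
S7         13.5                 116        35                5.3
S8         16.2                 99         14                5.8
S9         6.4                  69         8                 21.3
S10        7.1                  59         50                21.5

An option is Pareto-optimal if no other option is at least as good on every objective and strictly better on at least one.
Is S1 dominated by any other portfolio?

S2: worse on expected return (9.5 vs 17.3).
S3: worse on expected return (4.3 vs 17.3).
S4: worse on expected return (7.8 vs 17.3).
S5: worse on volatility (21.7 vs 9.3).
S6: worse on expected return (8.1 vs 17.3).
S7: worse on expected return (13.5 vs 17.3).
S8: worse on expected return (16.2 vs 17.3).
S9: worse on expected return (6.4 vs 17.3).
S10: worse on expected return (7.1 vs 17.3).
No option is at least as good as S1 on every objective and strictly better on one.

No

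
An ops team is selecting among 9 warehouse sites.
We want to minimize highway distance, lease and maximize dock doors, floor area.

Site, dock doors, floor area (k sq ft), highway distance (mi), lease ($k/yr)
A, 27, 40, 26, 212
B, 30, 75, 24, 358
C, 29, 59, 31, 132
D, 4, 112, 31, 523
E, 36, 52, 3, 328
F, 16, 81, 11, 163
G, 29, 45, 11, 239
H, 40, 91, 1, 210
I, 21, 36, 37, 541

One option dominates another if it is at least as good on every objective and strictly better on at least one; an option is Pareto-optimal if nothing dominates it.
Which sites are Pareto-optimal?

C, D, F, H

A: dominated by H (dock doors 40≥27, floor area 91≥40, highway distance 1≤26, lease 210≤212).
B: dominated by H (dock doors 40≥30, floor area 91≥75, highway distance 1≤24, lease 210≤358).
C: not dominated (best lease).
D: not dominated (best floor area).
E: dominated by H (dock doors 40≥36, floor area 91≥52, highway distance 1≤3, lease 210≤328).
F: not dominated.
G: dominated by H (dock doors 40≥29, floor area 91≥45, highway distance 1≤11, lease 210≤239).
H: not dominated (best dock doors).
I: dominated by A (dock doors 27≥21, floor area 40≥36, highway distance 26≤37, lease 212≤541).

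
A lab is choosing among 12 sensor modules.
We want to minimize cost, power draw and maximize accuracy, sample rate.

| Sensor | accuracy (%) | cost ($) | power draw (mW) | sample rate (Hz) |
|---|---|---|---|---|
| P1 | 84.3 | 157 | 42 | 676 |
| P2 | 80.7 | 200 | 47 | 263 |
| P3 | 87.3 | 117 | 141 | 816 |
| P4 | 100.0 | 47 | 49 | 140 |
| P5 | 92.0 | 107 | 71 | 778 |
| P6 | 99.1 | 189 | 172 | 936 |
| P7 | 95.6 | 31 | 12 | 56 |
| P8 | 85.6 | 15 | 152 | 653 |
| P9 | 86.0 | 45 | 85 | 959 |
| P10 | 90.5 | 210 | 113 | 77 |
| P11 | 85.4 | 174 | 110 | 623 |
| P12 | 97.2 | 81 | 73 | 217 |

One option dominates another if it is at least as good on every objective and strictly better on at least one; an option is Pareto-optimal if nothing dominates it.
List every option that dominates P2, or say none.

P1: accuracy 84.3≥80.7, cost 157≤200, power draw 42≤47, sample rate 676≥263 — dominates P2.
Others (P3, P4, P5, P6, P7, P8, P9, P10, P11, P12) are each worse than P2 on at least one objective.

P1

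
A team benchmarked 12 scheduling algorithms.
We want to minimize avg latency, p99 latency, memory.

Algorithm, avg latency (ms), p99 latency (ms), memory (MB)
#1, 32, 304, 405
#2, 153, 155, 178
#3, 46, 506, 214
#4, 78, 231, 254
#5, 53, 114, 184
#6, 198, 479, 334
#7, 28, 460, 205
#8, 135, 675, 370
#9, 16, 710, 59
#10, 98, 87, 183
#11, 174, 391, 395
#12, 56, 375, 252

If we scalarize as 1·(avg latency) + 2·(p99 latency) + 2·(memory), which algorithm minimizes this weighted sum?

#10

#1: 1·32 + 2·304 + 2·405 = 1450
#2: 1·153 + 2·155 + 2·178 = 819
#3: 1·46 + 2·506 + 2·214 = 1486
#4: 1·78 + 2·231 + 2·254 = 1048
#5: 1·53 + 2·114 + 2·184 = 649
#6: 1·198 + 2·479 + 2·334 = 1824
#7: 1·28 + 2·460 + 2·205 = 1358
#8: 1·135 + 2·675 + 2·370 = 2225
#9: 1·16 + 2·710 + 2·59 = 1554
#10: 1·98 + 2·87 + 2·183 = 638
#11: 1·174 + 2·391 + 2·395 = 1746
#12: 1·56 + 2·375 + 2·252 = 1310
Lowest: #10 at 638.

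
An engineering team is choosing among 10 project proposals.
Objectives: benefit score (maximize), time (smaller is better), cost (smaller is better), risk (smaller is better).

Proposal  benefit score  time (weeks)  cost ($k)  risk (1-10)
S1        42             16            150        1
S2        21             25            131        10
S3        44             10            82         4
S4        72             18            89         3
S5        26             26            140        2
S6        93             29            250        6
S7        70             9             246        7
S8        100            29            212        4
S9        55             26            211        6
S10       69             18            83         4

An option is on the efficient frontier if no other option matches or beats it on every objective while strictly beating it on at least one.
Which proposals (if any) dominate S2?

S3, S4, S10

S3: benefit score 44≥21, time 10≤25, cost 82≤131, risk 4≤10 — dominates S2.
S4: benefit score 72≥21, time 18≤25, cost 89≤131, risk 3≤10 — dominates S2.
S10: benefit score 69≥21, time 18≤25, cost 83≤131, risk 4≤10 — dominates S2.
Others (S1, S5, S6, S7, S8, S9) are each worse than S2 on at least one objective.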